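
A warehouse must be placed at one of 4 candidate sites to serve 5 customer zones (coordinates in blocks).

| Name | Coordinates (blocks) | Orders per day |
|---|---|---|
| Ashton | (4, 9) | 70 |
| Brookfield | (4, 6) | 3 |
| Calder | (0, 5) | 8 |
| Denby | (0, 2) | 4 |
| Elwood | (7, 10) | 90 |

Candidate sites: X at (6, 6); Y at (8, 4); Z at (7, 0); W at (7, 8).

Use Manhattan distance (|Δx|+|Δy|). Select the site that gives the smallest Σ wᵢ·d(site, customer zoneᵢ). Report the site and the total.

W, total 607 blocks

Total weighted distance at each candidate:
  X (6, 6): total = 902
  Y (8, 4): total = 1390
  Z (7, 0): total = 1899
  W (7, 8): total = 607
Minimum is at W with total 607 blocks.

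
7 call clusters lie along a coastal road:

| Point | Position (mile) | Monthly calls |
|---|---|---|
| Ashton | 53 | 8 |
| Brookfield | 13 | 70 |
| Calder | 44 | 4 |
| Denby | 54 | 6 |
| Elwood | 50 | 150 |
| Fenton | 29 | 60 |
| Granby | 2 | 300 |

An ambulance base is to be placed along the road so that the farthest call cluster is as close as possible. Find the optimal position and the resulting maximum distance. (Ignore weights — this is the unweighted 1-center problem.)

location 28, max distance 26

The 1-center on a line is the midpoint of the two extreme points: leftmost at 2, rightmost at 54.
Optimal location = (2 + 54)/2 = 28; maximum distance = (54 − 2)/2 = 26.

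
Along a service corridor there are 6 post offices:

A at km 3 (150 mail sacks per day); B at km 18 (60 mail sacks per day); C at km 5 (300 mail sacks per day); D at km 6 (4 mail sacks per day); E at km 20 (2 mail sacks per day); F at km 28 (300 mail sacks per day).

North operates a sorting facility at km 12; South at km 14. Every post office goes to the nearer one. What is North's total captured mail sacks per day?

The indifferent point is the midpoint (12+14)/2 = 13; post offices left of it (closer to North at 12) go to North, those right go to South.
  A at 3 (w=150) → North
  C at 5 (w=300) → North
  D at 6 (w=4) → North
  B at 18 (w=60) → South
  E at 20 (w=2) → South
  F at 28 (w=300) → South
North captures 454; South captures 362.

454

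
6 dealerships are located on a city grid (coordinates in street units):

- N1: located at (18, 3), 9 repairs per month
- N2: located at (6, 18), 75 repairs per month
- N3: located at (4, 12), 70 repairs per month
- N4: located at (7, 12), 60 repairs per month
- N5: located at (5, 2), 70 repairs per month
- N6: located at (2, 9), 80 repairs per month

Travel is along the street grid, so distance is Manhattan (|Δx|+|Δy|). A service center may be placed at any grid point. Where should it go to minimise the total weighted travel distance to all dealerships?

(5, 12)

Manhattan distance separates: Σwᵢ(|x−xᵢ|+|y−yᵢ|) = Σwᵢ|x−xᵢ| + Σwᵢ|y−yᵢ|, so x and y are optimised independently as 1-D weighted medians.
Total weight W = 364; half = 182.
x-coordinate, sorted with cumulative weight:
  x=2 (N6, w=80) cum 80
  x=4 (N3, w=70) cum 150
  x=5 (N5, w=70) cum 220  ← median
  x=6 (N2, w=75) cum 295
  x=7 (N4, w=60) cum 355
  x=18 (N1, w=9) cum 364
⇒ x* = 5
y-coordinate, sorted with cumulative weight:
  y=2 (N5, w=70) cum 70
  y=3 (N1, w=9) cum 79
  y=9 (N6, w=80) cum 159
  y=12 (N3, w=70) cum 229  ← median
  y=12 (N4, w=60) cum 289
  y=18 (N2, w=75) cum 364
⇒ y* = 12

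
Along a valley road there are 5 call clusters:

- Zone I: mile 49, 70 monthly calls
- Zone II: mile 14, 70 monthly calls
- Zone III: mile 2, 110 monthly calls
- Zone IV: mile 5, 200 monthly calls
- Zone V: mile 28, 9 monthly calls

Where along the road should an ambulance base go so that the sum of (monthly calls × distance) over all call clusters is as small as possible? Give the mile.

x = 5

For a sum of weighted absolute distances on a line, the optimum is the weighted median (not the mean). Total weight W = 459; half-weight = 229.5.
Sort by position and accumulate weight:
  mile 2 (Zone III, w=110) → cum 110
  mile 5 (Zone IV, w=200) → cum 310  ≥ 229.5 → median here
  mile 14 (Zone II, w=70) → cum 380
  mile 28 (Zone V, w=9) → cum 389
  mile 49 (Zone I, w=70) → cum 459
Optimal location: mile 5.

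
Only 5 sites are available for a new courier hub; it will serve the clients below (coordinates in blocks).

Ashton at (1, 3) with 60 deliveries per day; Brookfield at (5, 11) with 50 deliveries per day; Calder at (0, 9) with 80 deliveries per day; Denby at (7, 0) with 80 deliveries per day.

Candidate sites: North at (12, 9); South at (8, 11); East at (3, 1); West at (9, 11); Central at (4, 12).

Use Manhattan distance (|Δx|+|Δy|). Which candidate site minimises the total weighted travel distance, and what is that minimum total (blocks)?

Total weighted distance at each candidate:
  North (12, 9): total = 3550
  South (8, 11): total = 2810
  East (3, 1): total = 2120
  West (9, 11): total = 3080
  Central (4, 12): total = 2580
Minimum is at East with total 2120 blocks.

East, total 2120 blocks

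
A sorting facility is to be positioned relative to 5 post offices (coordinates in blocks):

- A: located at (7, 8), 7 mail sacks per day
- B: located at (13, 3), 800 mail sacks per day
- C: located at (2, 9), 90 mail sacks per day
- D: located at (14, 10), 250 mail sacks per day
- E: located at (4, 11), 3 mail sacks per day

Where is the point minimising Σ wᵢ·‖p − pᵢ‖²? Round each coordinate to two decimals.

(12.30, 5.04)

The minimiser of Σwᵢ‖p−pᵢ‖² is the weighted centroid p* = (Σwᵢpᵢ)/(Σwᵢ).
Σwᵢ = 1150.
Σwᵢxᵢ = 7·7 + 800·13 + 90·2 + 250·14 + 3·4 = 14141.
Σwᵢyᵢ = 7·8 + 800·3 + 90·9 + 250·10 + 3·11 = 5799.
x* = 14141/1150 = 12.30, y* = 5799/1150 = 5.04.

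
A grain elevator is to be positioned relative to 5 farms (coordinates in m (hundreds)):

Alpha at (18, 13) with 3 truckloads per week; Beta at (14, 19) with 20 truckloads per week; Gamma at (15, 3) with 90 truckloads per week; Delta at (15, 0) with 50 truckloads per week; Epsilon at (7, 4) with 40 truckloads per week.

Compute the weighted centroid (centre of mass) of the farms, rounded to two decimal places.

(13.37, 4.18)

The minimiser of Σwᵢ‖p−pᵢ‖² is the weighted centroid p* = (Σwᵢpᵢ)/(Σwᵢ).
Σwᵢ = 203.
Σwᵢxᵢ = 3·18 + 20·14 + 90·15 + 50·15 + 40·7 = 2714.
Σwᵢyᵢ = 3·13 + 20·19 + 90·3 + 50·0 + 40·4 = 849.
x* = 2714/203 = 13.37, y* = 849/203 = 4.18.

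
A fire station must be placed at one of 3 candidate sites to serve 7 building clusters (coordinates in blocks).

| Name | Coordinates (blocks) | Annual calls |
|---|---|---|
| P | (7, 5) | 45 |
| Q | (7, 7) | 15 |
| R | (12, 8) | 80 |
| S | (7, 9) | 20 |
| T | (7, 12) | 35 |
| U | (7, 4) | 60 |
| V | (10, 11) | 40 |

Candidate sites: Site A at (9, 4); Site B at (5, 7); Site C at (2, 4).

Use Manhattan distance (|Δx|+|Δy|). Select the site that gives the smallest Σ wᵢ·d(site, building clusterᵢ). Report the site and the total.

Site A, total 1700 blocks

Total weighted distance at each candidate:
  Site A (9, 4): total = 1700
  Site B (5, 7): total = 1835
  Site C (2, 4): total = 3065
Minimum is at Site A with total 1700 blocks.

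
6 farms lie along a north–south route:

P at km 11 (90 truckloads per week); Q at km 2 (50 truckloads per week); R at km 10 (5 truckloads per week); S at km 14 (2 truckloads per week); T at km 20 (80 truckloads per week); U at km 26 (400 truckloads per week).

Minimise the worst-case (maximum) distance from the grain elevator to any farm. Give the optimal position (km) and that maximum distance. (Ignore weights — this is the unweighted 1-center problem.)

location 14, max distance 12

The 1-center on a line is the midpoint of the two extreme points: leftmost at 2, rightmost at 26.
Optimal location = (2 + 26)/2 = 14; maximum distance = (26 − 2)/2 = 12.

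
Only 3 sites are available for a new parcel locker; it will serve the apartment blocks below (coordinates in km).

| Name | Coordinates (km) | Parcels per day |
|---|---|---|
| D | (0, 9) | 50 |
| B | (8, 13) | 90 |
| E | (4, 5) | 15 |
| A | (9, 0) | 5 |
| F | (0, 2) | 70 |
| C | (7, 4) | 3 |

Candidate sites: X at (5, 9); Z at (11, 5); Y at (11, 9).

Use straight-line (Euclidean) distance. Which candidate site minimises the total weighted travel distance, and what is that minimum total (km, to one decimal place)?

Total weighted distance at each candidate:
  X (5, 9): total = 1429.4
  Z (11, 5): total = 2296.6
  Y (11, 9): total = 2098.9
Minimum is at X with total 1429.4 km.

X, total 1429.4 km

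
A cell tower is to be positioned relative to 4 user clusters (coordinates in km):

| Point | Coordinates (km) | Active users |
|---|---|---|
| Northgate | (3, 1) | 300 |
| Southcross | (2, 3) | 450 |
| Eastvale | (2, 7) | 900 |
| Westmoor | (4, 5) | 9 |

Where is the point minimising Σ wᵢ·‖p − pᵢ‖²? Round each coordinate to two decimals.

The minimiser of Σwᵢ‖p−pᵢ‖² is the weighted centroid p* = (Σwᵢpᵢ)/(Σwᵢ).
Σwᵢ = 1659.
Σwᵢxᵢ = 300·3 + 450·2 + 900·2 + 9·4 = 3636.
Σwᵢyᵢ = 300·1 + 450·3 + 900·7 + 9·5 = 7995.
x* = 3636/1659 = 2.19, y* = 7995/1659 = 4.82.

(2.19, 4.82)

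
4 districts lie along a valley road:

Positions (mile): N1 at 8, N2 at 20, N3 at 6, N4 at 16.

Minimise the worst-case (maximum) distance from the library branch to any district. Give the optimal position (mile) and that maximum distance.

location 13, max distance 7

The 1-center on a line is the midpoint of the two extreme points: leftmost at 6, rightmost at 20.
Optimal location = (6 + 20)/2 = 13; maximum distance = (20 − 6)/2 = 7.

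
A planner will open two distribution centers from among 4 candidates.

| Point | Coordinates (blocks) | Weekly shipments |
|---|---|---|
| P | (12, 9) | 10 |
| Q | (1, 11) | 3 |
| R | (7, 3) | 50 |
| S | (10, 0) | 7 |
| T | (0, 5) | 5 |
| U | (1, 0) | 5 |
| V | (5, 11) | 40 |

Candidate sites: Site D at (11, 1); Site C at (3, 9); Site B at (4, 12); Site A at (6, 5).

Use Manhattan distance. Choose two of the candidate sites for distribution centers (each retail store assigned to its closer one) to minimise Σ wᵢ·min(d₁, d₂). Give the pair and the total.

{Site B, Site A}, total 485

Evaluate every pair (each demand assigned to the nearer of the two):
  {Site B, Site A}: total = 485
  {Site C, Site A}: total = 555
  {Site D, Site B}: total = 606
  {Site D, Site A}: total = 647
  {Site D, Site C}: total = 666
  {Site C, Site B}: total = 884
Best pair: {Site B, Site A} with total 485.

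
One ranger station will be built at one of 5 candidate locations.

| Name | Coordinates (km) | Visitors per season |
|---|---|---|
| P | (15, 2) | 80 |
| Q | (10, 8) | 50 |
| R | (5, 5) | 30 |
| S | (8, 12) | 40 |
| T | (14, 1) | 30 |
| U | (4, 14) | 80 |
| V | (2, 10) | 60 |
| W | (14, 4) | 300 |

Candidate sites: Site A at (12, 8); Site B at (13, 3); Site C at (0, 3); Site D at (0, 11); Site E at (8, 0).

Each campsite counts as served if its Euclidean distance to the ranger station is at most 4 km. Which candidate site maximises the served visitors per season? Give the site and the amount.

Coverage radius r = 4 km; a point is covered iff (Δx)²+(Δy)² ≤ 4² = 16.
  Site A (12, 8): covers {Q} → 50
  Site B (13, 3): covers {P, T, W} → 410
  Site C (0, 3): covers {none} → 0
  Site D (0, 11): covers {V} → 60
  Site E (8, 0): covers {none} → 0
Maximum coverage at Site B: 410 visitors per season.

Site B, covering 410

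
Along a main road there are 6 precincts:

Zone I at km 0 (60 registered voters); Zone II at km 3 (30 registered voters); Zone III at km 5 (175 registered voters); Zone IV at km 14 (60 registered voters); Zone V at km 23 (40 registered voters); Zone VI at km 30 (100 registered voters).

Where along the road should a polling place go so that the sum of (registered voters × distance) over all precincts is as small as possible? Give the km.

For a sum of weighted absolute distances on a line, the optimum is the weighted median (not the mean). Total weight W = 465; half-weight = 232.5.
Sort by position and accumulate weight:
  km 0 (Zone I, w=60) → cum 60
  km 3 (Zone II, w=30) → cum 90
  km 5 (Zone III, w=175) → cum 265  ≥ 232.5 → median here
  km 14 (Zone IV, w=60) → cum 325
  km 23 (Zone V, w=40) → cum 365
  km 30 (Zone VI, w=100) → cum 465
Optimal location: km 5.

x = 5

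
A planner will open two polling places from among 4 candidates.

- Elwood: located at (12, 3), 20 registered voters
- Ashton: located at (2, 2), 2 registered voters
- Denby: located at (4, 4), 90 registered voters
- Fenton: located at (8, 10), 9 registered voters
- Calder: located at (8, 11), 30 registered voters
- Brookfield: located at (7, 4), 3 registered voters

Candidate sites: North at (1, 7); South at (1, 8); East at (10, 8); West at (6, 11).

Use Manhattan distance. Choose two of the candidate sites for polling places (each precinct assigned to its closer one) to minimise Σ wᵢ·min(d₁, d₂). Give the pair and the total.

Evaluate every pair (each demand assigned to the nearer of the two):
  {North, East}: total = 899
  {North, West}: total = 943
  {South, East}: total = 991
  {South, West}: total = 1035
  {East, West}: total = 1084
  {North, South}: total = 1260
Best pair: {North, East} with total 899.

{North, East}, total 899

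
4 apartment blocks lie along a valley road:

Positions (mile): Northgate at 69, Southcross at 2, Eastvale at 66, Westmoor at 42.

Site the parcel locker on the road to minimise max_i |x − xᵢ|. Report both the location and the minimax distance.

The 1-center on a line is the midpoint of the two extreme points: leftmost at 2, rightmost at 69.
Optimal location = (2 + 69)/2 = 35.5; maximum distance = (69 − 2)/2 = 33.5.

location 35.5, max distance 33.5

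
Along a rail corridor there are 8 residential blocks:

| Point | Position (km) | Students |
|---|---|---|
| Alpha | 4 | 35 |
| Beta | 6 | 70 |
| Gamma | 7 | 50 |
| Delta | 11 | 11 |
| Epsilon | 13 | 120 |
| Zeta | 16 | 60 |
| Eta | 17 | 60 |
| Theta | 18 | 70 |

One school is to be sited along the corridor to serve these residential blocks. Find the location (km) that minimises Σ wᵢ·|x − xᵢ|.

For a sum of weighted absolute distances on a line, the optimum is the weighted median (not the mean). Total weight W = 476; half-weight = 238.
Sort by position and accumulate weight:
  km 4 (Alpha, w=35) → cum 35
  km 6 (Beta, w=70) → cum 105
  km 7 (Gamma, w=50) → cum 155
  km 11 (Delta, w=11) → cum 166
  km 13 (Epsilon, w=120) → cum 286  ≥ 238 → median here
  km 16 (Zeta, w=60) → cum 346
  km 17 (Eta, w=60) → cum 406
  km 18 (Theta, w=70) → cum 476
Optimal location: km 13.

x = 13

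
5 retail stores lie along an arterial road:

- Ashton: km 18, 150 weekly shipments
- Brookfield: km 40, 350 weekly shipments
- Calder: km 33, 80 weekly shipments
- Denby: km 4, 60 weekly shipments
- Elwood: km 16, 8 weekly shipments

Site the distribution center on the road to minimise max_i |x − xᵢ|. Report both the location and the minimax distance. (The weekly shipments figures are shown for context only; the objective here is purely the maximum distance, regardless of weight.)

The 1-center on a line is the midpoint of the two extreme points: leftmost at 4, rightmost at 40.
Optimal location = (4 + 40)/2 = 22; maximum distance = (40 − 4)/2 = 18.

location 22, max distance 18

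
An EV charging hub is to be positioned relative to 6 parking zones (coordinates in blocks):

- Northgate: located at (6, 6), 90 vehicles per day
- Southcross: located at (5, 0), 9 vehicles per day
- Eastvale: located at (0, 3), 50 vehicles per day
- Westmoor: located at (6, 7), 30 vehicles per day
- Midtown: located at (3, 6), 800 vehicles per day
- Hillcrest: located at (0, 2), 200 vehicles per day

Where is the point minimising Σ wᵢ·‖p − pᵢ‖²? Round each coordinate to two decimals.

(2.68, 5.17)

The minimiser of Σwᵢ‖p−pᵢ‖² is the weighted centroid p* = (Σwᵢpᵢ)/(Σwᵢ).
Σwᵢ = 1179.
Σwᵢxᵢ = 90·6 + 9·5 + 50·0 + 30·6 + 800·3 + 200·0 = 3165.
Σwᵢyᵢ = 90·6 + 9·0 + 50·3 + 30·7 + 800·6 + 200·2 = 6100.
x* = 3165/1179 = 2.68, y* = 6100/1179 = 5.17.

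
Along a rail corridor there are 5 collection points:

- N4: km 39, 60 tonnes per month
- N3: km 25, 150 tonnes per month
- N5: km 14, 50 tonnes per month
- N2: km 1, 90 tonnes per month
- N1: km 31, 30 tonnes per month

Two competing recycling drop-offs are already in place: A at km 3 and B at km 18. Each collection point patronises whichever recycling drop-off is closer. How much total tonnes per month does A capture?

90

The indifferent point is the midpoint (3+18)/2 = 10.5; collection points left of it (closer to A at 3) go to A, those right go to B.
  N2 at 1 (w=90) → A
  N5 at 14 (w=50) → B
  N3 at 25 (w=150) → B
  N1 at 31 (w=30) → B
  N4 at 39 (w=60) → B
A captures 90; B captures 290.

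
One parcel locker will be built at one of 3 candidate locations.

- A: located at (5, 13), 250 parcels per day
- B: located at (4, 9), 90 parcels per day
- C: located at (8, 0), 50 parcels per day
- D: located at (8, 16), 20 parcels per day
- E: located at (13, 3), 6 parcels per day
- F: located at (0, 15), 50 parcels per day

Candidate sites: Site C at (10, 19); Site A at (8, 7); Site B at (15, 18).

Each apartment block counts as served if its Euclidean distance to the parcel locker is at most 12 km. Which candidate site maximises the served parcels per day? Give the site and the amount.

Coverage radius r = 12 km; a point is covered iff (Δx)²+(Δy)² ≤ 12² = 144.
  Site C (10, 19): covers {A, B, D, F} → 410
  Site A (8, 7): covers {A, B, C, D, E, F} → 466
  Site B (15, 18): covers {A, D} → 270
Maximum coverage at Site A: 466 parcels per day.

Site A, covering 466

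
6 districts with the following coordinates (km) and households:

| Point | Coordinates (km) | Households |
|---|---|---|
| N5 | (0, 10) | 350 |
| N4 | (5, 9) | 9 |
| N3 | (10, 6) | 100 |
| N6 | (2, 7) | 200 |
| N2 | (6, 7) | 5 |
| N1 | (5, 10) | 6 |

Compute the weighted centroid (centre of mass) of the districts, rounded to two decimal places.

(2.25, 8.47)

The minimiser of Σwᵢ‖p−pᵢ‖² is the weighted centroid p* = (Σwᵢpᵢ)/(Σwᵢ).
Σwᵢ = 670.
Σwᵢxᵢ = 350·0 + 9·5 + 100·10 + 200·2 + 5·6 + 6·5 = 1505.
Σwᵢyᵢ = 350·10 + 9·9 + 100·6 + 200·7 + 5·7 + 6·10 = 5676.
x* = 1505/670 = 2.25, y* = 5676/670 = 8.47.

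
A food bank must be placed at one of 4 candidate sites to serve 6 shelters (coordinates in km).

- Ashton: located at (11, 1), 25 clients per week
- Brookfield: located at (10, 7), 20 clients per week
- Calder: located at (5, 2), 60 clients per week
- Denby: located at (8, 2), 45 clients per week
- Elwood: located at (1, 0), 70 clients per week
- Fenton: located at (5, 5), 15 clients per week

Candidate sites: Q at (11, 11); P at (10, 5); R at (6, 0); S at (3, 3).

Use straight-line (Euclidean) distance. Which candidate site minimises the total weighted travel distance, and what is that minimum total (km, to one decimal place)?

R, total 976.6 km

Total weighted distance at each candidate:
  Q (11, 11): total = 2576.3
  P (10, 5): total = 1450.9
  R (6, 0): total = 976.6
  S (3, 3): total = 1025.8
Minimum is at R with total 976.6 km.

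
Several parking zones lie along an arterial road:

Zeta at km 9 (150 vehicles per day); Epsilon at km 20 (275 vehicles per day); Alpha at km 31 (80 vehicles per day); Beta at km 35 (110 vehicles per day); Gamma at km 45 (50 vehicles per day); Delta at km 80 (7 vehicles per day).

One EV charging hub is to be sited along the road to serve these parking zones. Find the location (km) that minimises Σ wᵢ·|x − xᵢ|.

For a sum of weighted absolute distances on a line, the optimum is the weighted median (not the mean). Total weight W = 672; half-weight = 336.
Sort by position and accumulate weight:
  km 9 (Zeta, w=150) → cum 150
  km 20 (Epsilon, w=275) → cum 425  ≥ 336 → median here
  km 31 (Alpha, w=80) → cum 505
  km 35 (Beta, w=110) → cum 615
  km 45 (Gamma, w=50) → cum 665
  km 80 (Delta, w=7) → cum 672
Optimal location: km 20.

x = 20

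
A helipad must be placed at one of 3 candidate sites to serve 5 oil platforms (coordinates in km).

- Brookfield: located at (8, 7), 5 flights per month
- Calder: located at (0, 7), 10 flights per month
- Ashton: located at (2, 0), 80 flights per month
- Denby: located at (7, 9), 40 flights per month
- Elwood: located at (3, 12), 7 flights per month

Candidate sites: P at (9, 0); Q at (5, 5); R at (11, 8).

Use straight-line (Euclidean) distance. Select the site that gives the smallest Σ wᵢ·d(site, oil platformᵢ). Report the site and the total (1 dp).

Q, total 768.2 km

Total weighted distance at each candidate:
  P (9, 0): total = 1172.1
  Q (5, 5): total = 768.2
  R (11, 8): total = 1317.1
Minimum is at Q with total 768.2 km.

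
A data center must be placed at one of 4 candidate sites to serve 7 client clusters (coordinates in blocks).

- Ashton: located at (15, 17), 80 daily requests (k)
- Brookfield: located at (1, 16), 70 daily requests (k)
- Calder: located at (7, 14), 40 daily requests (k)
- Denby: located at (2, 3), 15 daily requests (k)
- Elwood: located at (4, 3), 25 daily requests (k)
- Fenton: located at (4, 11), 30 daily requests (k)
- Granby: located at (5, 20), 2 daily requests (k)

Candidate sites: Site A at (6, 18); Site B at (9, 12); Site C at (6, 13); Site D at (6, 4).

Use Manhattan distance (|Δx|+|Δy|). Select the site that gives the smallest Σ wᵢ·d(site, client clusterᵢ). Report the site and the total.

Total weighted distance at each candidate:
  Site A (6, 18): total = 2476
  Site B (9, 12): total = 2674
  Site C (6, 13): total = 2326
  Site D (6, 4): total = 3844
Minimum is at Site C with total 2326 blocks.

Site C, total 2326 blocks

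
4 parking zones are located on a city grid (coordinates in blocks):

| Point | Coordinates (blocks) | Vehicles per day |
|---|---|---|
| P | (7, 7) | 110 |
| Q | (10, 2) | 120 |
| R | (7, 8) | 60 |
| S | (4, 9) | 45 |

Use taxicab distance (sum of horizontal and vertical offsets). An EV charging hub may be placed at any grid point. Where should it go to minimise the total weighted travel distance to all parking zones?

Manhattan distance separates: Σwᵢ(|x−xᵢ|+|y−yᵢ|) = Σwᵢ|x−xᵢ| + Σwᵢ|y−yᵢ|, so x and y are optimised independently as 1-D weighted medians.
Total weight W = 335; half = 167.5.
x-coordinate, sorted with cumulative weight:
  x=4 (S, w=45) cum 45
  x=7 (P, w=110) cum 155
  x=7 (R, w=60) cum 215  ← median
  x=10 (Q, w=120) cum 335
⇒ x* = 7
y-coordinate, sorted with cumulative weight:
  y=2 (Q, w=120) cum 120
  y=7 (P, w=110) cum 230  ← median
  y=8 (R, w=60) cum 290
  y=9 (S, w=45) cum 335
⇒ y* = 7

(7, 7)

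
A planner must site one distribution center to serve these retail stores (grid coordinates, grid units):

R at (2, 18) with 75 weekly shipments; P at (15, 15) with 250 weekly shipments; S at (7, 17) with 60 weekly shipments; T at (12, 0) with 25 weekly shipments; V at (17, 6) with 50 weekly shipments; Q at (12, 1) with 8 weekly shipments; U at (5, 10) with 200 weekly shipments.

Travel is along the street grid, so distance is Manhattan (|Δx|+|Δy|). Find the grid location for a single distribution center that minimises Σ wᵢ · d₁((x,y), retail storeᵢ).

Manhattan distance separates: Σwᵢ(|x−xᵢ|+|y−yᵢ|) = Σwᵢ|x−xᵢ| + Σwᵢ|y−yᵢ|, so x and y are optimised independently as 1-D weighted medians.
Total weight W = 668; half = 334.
x-coordinate, sorted with cumulative weight:
  x=2 (R, w=75) cum 75
  x=5 (U, w=200) cum 275
  x=7 (S, w=60) cum 335  ← median
  x=12 (T, w=25) cum 360
  x=12 (Q, w=8) cum 368
  x=15 (P, w=250) cum 618
  x=17 (V, w=50) cum 668
⇒ x* = 7
y-coordinate, sorted with cumulative weight:
  y=0 (T, w=25) cum 25
  y=1 (Q, w=8) cum 33
  y=6 (V, w=50) cum 83
  y=10 (U, w=200) cum 283
  y=15 (P, w=250) cum 533  ← median
  y=17 (S, w=60) cum 593
  y=18 (R, w=75) cum 668
⇒ y* = 15

(7, 15)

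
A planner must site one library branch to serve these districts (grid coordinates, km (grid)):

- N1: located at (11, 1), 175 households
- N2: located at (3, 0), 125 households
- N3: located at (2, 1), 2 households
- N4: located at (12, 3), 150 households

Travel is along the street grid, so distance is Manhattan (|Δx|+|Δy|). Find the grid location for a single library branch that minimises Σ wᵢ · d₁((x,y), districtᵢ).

Manhattan distance separates: Σwᵢ(|x−xᵢ|+|y−yᵢ|) = Σwᵢ|x−xᵢ| + Σwᵢ|y−yᵢ|, so x and y are optimised independently as 1-D weighted medians.
Total weight W = 452; half = 226.
x-coordinate, sorted with cumulative weight:
  x=2 (N3, w=2) cum 2
  x=3 (N2, w=125) cum 127
  x=11 (N1, w=175) cum 302  ← median
  x=12 (N4, w=150) cum 452
⇒ x* = 11
y-coordinate, sorted with cumulative weight:
  y=0 (N2, w=125) cum 125
  y=1 (N1, w=175) cum 300  ← median
  y=1 (N3, w=2) cum 302
  y=3 (N4, w=150) cum 452
⇒ y* = 1

(11, 1)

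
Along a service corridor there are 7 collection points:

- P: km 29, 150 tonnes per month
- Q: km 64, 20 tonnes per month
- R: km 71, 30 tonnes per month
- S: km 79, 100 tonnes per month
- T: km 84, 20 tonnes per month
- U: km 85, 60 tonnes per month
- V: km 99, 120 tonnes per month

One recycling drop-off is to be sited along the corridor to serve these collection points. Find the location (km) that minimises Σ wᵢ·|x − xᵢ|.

For a sum of weighted absolute distances on a line, the optimum is the weighted median (not the mean). Total weight W = 500; half-weight = 250.
Sort by position and accumulate weight:
  km 29 (P, w=150) → cum 150
  km 64 (Q, w=20) → cum 170
  km 71 (R, w=30) → cum 200
  km 79 (S, w=100) → cum 300  ≥ 250 → median here
  km 84 (T, w=20) → cum 320
  km 85 (U, w=60) → cum 380
  km 99 (V, w=120) → cum 500
Optimal location: km 79.

x = 79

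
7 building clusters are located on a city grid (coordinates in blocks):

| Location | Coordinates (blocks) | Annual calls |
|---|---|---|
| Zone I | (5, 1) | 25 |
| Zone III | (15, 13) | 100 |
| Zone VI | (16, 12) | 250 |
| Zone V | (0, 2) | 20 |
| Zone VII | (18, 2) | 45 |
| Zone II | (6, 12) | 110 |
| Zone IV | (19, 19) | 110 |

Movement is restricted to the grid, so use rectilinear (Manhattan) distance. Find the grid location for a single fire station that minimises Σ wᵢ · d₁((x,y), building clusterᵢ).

(16, 12)

Manhattan distance separates: Σwᵢ(|x−xᵢ|+|y−yᵢ|) = Σwᵢ|x−xᵢ| + Σwᵢ|y−yᵢ|, so x and y are optimised independently as 1-D weighted medians.
Total weight W = 660; half = 330.
x-coordinate, sorted with cumulative weight:
  x=0 (Zone V, w=20) cum 20
  x=5 (Zone I, w=25) cum 45
  x=6 (Zone II, w=110) cum 155
  x=15 (Zone III, w=100) cum 255
  x=16 (Zone VI, w=250) cum 505  ← median
  x=18 (Zone VII, w=45) cum 550
  x=19 (Zone IV, w=110) cum 660
⇒ x* = 16
y-coordinate, sorted with cumulative weight:
  y=1 (Zone I, w=25) cum 25
  y=2 (Zone V, w=20) cum 45
  y=2 (Zone VII, w=45) cum 90
  y=12 (Zone VI, w=250) cum 340  ← median
  y=12 (Zone II, w=110) cum 450
  y=13 (Zone III, w=100) cum 550
  y=19 (Zone IV, w=110) cum 660
⇒ y* = 12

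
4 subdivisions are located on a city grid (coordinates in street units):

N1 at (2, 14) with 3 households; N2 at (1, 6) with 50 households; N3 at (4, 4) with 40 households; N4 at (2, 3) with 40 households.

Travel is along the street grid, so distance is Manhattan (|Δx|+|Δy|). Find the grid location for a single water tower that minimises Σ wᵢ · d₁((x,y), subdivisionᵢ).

Manhattan distance separates: Σwᵢ(|x−xᵢ|+|y−yᵢ|) = Σwᵢ|x−xᵢ| + Σwᵢ|y−yᵢ|, so x and y are optimised independently as 1-D weighted medians.
Total weight W = 133; half = 66.5.
x-coordinate, sorted with cumulative weight:
  x=1 (N2, w=50) cum 50
  x=2 (N1, w=3) cum 53
  x=2 (N4, w=40) cum 93  ← median
  x=4 (N3, w=40) cum 133
⇒ x* = 2
y-coordinate, sorted with cumulative weight:
  y=3 (N4, w=40) cum 40
  y=4 (N3, w=40) cum 80  ← median
  y=6 (N2, w=50) cum 130
  y=14 (N1, w=3) cum 133
⇒ y* = 4

(2, 4)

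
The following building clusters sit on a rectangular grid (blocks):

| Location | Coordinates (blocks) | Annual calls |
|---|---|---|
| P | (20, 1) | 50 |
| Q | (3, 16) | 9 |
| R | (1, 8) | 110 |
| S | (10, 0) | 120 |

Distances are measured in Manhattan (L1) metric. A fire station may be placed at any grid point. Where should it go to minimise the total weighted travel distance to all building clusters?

(10, 1)

Manhattan distance separates: Σwᵢ(|x−xᵢ|+|y−yᵢ|) = Σwᵢ|x−xᵢ| + Σwᵢ|y−yᵢ|, so x and y are optimised independently as 1-D weighted medians.
Total weight W = 289; half = 144.5.
x-coordinate, sorted with cumulative weight:
  x=1 (R, w=110) cum 110
  x=3 (Q, w=9) cum 119
  x=10 (S, w=120) cum 239  ← median
  x=20 (P, w=50) cum 289
⇒ x* = 10
y-coordinate, sorted with cumulative weight:
  y=0 (S, w=120) cum 120
  y=1 (P, w=50) cum 170  ← median
  y=8 (R, w=110) cum 280
  y=16 (Q, w=9) cum 289
⇒ y* = 1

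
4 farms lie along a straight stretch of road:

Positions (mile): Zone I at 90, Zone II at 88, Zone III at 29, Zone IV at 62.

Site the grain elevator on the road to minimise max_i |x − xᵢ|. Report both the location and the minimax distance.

The 1-center on a line is the midpoint of the two extreme points: leftmost at 29, rightmost at 90.
Optimal location = (29 + 90)/2 = 59.5; maximum distance = (90 − 29)/2 = 30.5.

location 59.5, max distance 30.5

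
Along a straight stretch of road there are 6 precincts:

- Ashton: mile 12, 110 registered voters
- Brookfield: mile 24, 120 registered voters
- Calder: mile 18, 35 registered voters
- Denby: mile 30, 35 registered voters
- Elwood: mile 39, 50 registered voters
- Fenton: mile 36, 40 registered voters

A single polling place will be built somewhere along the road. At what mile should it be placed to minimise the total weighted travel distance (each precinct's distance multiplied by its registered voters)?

For a sum of weighted absolute distances on a line, the optimum is the weighted median (not the mean). Total weight W = 390; half-weight = 195.
Sort by position and accumulate weight:
  mile 12 (Ashton, w=110) → cum 110
  mile 18 (Calder, w=35) → cum 145
  mile 24 (Brookfield, w=120) → cum 265  ≥ 195 → median here
  mile 30 (Denby, w=35) → cum 300
  mile 36 (Fenton, w=40) → cum 340
  mile 39 (Elwood, w=50) → cum 390
Optimal location: mile 24.

x = 24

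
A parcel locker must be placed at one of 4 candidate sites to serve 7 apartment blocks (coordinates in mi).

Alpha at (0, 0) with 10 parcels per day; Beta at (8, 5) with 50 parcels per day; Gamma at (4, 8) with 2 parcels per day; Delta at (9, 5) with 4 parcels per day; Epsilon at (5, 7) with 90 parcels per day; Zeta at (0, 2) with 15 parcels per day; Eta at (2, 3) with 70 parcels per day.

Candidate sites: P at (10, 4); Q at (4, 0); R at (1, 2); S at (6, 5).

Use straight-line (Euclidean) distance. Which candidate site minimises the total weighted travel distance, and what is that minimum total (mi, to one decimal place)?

S, total 812.2 mi

Total weighted distance at each candidate:
  P (10, 4): total = 1481.7
  Q (4, 0): total = 1360.3
  R (1, 2): total = 1141.0
  S (6, 5): total = 812.2
Minimum is at S with total 812.2 mi.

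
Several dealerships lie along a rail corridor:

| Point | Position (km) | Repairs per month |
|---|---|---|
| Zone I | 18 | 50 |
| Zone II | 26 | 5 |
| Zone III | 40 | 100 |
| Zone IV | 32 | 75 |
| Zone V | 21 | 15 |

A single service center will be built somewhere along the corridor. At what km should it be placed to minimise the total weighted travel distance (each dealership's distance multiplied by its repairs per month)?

For a sum of weighted absolute distances on a line, the optimum is the weighted median (not the mean). Total weight W = 245; half-weight = 122.5.
Sort by position and accumulate weight:
  km 18 (Zone I, w=50) → cum 50
  km 21 (Zone V, w=15) → cum 65
  km 26 (Zone II, w=5) → cum 70
  km 32 (Zone IV, w=75) → cum 145  ≥ 122.5 → median here
  km 40 (Zone III, w=100) → cum 245
Optimal location: km 32.

x = 32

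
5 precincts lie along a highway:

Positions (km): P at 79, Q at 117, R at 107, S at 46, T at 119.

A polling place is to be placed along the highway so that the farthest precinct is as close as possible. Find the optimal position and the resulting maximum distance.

The 1-center on a line is the midpoint of the two extreme points: leftmost at 46, rightmost at 119.
Optimal location = (46 + 119)/2 = 82.5; maximum distance = (119 − 46)/2 = 36.5.

location 82.5, max distance 36.5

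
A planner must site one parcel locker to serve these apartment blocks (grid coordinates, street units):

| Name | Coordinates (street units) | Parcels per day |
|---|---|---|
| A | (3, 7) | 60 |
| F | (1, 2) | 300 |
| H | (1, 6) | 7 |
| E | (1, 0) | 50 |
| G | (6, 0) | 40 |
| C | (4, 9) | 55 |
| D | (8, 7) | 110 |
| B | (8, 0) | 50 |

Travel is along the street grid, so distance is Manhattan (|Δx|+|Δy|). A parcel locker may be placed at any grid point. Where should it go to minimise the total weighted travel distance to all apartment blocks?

(1, 2)

Manhattan distance separates: Σwᵢ(|x−xᵢ|+|y−yᵢ|) = Σwᵢ|x−xᵢ| + Σwᵢ|y−yᵢ|, so x and y are optimised independently as 1-D weighted medians.
Total weight W = 672; half = 336.
x-coordinate, sorted with cumulative weight:
  x=1 (F, w=300) cum 300
  x=1 (H, w=7) cum 307
  x=1 (E, w=50) cum 357  ← median
  x=3 (A, w=60) cum 417
  x=4 (C, w=55) cum 472
  x=6 (G, w=40) cum 512
  x=8 (D, w=110) cum 622
  x=8 (B, w=50) cum 672
⇒ x* = 1
y-coordinate, sorted with cumulative weight:
  y=0 (E, w=50) cum 50
  y=0 (G, w=40) cum 90
  y=0 (B, w=50) cum 140
  y=2 (F, w=300) cum 440  ← median
  y=6 (H, w=7) cum 447
  y=7 (A, w=60) cum 507
  y=7 (D, w=110) cum 617
  y=9 (C, w=55) cum 672
⇒ y* = 2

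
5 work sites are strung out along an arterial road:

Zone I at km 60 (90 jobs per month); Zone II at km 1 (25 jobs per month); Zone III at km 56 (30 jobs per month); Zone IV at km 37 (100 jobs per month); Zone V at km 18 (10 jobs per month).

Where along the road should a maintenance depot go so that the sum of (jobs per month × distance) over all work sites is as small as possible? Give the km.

For a sum of weighted absolute distances on a line, the optimum is the weighted median (not the mean). Total weight W = 255; half-weight = 127.5.
Sort by position and accumulate weight:
  km 1 (Zone II, w=25) → cum 25
  km 18 (Zone V, w=10) → cum 35
  km 37 (Zone IV, w=100) → cum 135  ≥ 127.5 → median here
  km 56 (Zone III, w=30) → cum 165
  km 60 (Zone I, w=90) → cum 255
Optimal location: km 37.

x = 37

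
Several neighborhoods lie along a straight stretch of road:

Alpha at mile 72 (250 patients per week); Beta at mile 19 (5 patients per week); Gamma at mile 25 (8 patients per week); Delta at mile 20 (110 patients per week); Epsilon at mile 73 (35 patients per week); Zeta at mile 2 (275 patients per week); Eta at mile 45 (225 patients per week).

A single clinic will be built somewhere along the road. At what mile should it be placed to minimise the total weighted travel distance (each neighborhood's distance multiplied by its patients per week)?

For a sum of weighted absolute distances on a line, the optimum is the weighted median (not the mean). Total weight W = 908; half-weight = 454.
Sort by position and accumulate weight:
  mile 2 (Zeta, w=275) → cum 275
  mile 19 (Beta, w=5) → cum 280
  mile 20 (Delta, w=110) → cum 390
  mile 25 (Gamma, w=8) → cum 398
  mile 45 (Eta, w=225) → cum 623  ≥ 454 → median here
  mile 72 (Alpha, w=250) → cum 873
  mile 73 (Epsilon, w=35) → cum 908
Optimal location: mile 45.

x = 45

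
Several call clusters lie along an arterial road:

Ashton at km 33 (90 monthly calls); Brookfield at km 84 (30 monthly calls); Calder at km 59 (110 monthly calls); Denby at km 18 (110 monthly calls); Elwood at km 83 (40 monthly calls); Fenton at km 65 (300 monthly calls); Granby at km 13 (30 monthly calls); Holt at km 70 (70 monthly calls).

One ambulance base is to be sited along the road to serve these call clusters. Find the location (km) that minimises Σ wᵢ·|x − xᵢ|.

For a sum of weighted absolute distances on a line, the optimum is the weighted median (not the mean). Total weight W = 780; half-weight = 390.
Sort by position and accumulate weight:
  km 13 (Granby, w=30) → cum 30
  km 18 (Denby, w=110) → cum 140
  km 33 (Ashton, w=90) → cum 230
  km 59 (Calder, w=110) → cum 340
  km 65 (Fenton, w=300) → cum 640  ≥ 390 → median here
  km 70 (Holt, w=70) → cum 710
  km 83 (Elwood, w=40) → cum 750
  km 84 (Brookfield, w=30) → cum 780
Optimal location: km 65.

x = 65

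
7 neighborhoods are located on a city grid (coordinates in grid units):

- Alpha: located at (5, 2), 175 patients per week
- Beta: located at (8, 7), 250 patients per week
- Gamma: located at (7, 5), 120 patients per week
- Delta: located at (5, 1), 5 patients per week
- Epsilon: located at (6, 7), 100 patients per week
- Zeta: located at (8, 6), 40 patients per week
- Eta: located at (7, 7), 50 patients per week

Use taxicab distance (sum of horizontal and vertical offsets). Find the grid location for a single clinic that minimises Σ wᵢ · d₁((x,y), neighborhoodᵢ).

(7, 7)

Manhattan distance separates: Σwᵢ(|x−xᵢ|+|y−yᵢ|) = Σwᵢ|x−xᵢ| + Σwᵢ|y−yᵢ|, so x and y are optimised independently as 1-D weighted medians.
Total weight W = 740; half = 370.
x-coordinate, sorted with cumulative weight:
  x=5 (Alpha, w=175) cum 175
  x=5 (Delta, w=5) cum 180
  x=6 (Epsilon, w=100) cum 280
  x=7 (Gamma, w=120) cum 400  ← median
  x=7 (Eta, w=50) cum 450
  x=8 (Beta, w=250) cum 700
  x=8 (Zeta, w=40) cum 740
⇒ x* = 7
y-coordinate, sorted with cumulative weight:
  y=1 (Delta, w=5) cum 5
  y=2 (Alpha, w=175) cum 180
  y=5 (Gamma, w=120) cum 300
  y=6 (Zeta, w=40) cum 340
  y=7 (Beta, w=250) cum 590  ← median
  y=7 (Epsilon, w=100) cum 690
  y=7 (Eta, w=50) cum 740
⇒ y* = 7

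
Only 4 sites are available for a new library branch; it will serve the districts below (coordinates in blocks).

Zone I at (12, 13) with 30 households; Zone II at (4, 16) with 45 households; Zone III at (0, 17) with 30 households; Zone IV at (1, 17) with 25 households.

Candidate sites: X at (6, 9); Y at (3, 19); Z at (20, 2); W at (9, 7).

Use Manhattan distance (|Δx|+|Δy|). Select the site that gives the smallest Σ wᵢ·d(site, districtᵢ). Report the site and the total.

Total weighted distance at each candidate:
  X (6, 9): total = 1450
  Y (3, 19): total = 880
  Z (20, 2): total = 3820
  W (9, 7): total = 1920
Minimum is at Y with total 880 blocks.

Y, total 880 blocks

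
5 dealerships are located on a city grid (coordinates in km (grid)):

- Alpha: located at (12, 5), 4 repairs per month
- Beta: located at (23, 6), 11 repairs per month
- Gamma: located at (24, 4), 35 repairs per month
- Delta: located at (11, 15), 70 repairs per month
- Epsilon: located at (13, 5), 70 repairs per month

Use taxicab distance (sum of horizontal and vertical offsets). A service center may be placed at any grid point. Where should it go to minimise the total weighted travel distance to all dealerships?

(13, 5)

Manhattan distance separates: Σwᵢ(|x−xᵢ|+|y−yᵢ|) = Σwᵢ|x−xᵢ| + Σwᵢ|y−yᵢ|, so x and y are optimised independently as 1-D weighted medians.
Total weight W = 190; half = 95.
x-coordinate, sorted with cumulative weight:
  x=11 (Delta, w=70) cum 70
  x=12 (Alpha, w=4) cum 74
  x=13 (Epsilon, w=70) cum 144  ← median
  x=23 (Beta, w=11) cum 155
  x=24 (Gamma, w=35) cum 190
⇒ x* = 13
y-coordinate, sorted with cumulative weight:
  y=4 (Gamma, w=35) cum 35
  y=5 (Alpha, w=4) cum 39
  y=5 (Epsilon, w=70) cum 109  ← median
  y=6 (Beta, w=11) cum 120
  y=15 (Delta, w=70) cum 190
⇒ y* = 5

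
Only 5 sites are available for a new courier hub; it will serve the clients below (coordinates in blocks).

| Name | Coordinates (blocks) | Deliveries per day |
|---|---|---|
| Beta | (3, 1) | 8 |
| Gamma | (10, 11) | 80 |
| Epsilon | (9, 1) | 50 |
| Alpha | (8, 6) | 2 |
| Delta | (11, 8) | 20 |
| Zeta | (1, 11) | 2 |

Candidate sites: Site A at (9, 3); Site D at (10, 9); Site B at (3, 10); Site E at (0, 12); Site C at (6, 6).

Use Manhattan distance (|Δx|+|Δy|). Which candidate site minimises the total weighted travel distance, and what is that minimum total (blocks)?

Total weighted distance at each candidate:
  Site A (9, 3): total = 1064
  Site D (10, 9): total = 802
  Site B (3, 10): total = 1686
  Site E (0, 12): total = 2324
  Site C (6, 6): total = 1348
Minimum is at Site D with total 802 blocks.

Site D, total 802 blocks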